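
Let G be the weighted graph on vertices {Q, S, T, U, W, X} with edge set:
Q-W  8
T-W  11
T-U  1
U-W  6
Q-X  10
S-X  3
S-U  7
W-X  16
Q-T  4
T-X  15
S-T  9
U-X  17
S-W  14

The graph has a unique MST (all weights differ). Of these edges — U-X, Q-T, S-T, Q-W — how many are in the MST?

1

Sort edges by weight, then run Kruskal:
T-U (1): add. Components now {S} {X} {W} {T,U} {Q}
S-X (3): add. Components now {S,X} {W} {T,U} {Q}
Q-T (4): add. Components now {S,X} {W} {Q,T,U}
U-W (6): add. Components now {S,X} {Q,T,U,W}
S-U (7): add. Components now {Q,S,T,U,W,X}
MST edge set: {T-U, S-X, Q-T, U-W, S-U}.
Of the listed edges, {Q-T} are in the MST → 1.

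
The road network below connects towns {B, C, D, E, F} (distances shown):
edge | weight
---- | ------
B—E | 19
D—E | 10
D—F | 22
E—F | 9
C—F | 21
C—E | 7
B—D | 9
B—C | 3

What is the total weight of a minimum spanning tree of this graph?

28

Kruskal's algorithm — process edges by increasing weight (ties by edge label):
B—C (3): add — endpoints in different components.
C—E (7): add — endpoints in different components.
B—D (9): add — endpoints in different components.
E—F (9): add — endpoints in different components.
MST edges: B—C, C—E, B—D, E—F; total weight 3+7+9+9 = 28.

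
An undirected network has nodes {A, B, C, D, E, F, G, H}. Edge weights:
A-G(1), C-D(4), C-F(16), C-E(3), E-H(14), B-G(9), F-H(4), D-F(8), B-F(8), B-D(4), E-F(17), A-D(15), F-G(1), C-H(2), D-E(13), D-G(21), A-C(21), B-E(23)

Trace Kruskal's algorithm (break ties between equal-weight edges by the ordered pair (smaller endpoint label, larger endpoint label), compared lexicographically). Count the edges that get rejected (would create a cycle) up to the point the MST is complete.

0

Kruskal: consider edges lightest-first.
A-G (1): add — endpoints in different components.
F-G (1): add — endpoints in different components.
C-H (2): add — endpoints in different components.
C-E (3): add — endpoints in different components.
B-D (4): add — endpoints in different components.
C-D (4): add — endpoints in different components.
F-H (4): add — endpoints in different components.
Edges rejected before the tree was complete: 0.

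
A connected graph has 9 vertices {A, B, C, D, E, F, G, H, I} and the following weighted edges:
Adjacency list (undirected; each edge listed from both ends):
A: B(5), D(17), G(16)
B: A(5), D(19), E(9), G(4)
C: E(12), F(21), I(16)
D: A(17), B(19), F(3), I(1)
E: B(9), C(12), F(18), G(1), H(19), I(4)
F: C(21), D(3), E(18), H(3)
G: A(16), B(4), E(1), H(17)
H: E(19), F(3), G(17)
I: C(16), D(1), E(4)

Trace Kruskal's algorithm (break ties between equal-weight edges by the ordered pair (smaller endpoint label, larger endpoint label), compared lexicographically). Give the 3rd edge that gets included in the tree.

D-F

Kruskal's algorithm — process edges by increasing weight (ties by edge label):
D–I (1): add — endpoints in different components.
E–G (1): add — endpoints in different components.
D–F (3): add — endpoints in different components.
F–H (3): add — endpoints in different components.
B–G (4): add — endpoints in different components.
E–I (4): add — endpoints in different components.
A–B (5): add — endpoints in different components.
B–E (9): skip — B and E already connected.
C–E (12): add — endpoints in different components.
The 3rd edge added is D–F.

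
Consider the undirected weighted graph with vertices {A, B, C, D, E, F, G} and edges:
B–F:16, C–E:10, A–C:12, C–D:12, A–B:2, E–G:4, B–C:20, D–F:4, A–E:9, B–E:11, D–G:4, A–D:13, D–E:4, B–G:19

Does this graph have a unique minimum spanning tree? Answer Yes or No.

No

Kruskal: consider edges lightest-first.
A–B (2): add. Components now {A,B} {C} {D} {E} {F} {G}
D–E (4): add. Components now {A,B} {C} {D,E} {F} {G}
D–F (4): add. Components now {A,B} {C} {D,E,F} {G}
D–G (4): add. Components now {A,B} {C} {D,E,F,G}
E–G (4): skip — E and G already connected.
A–E (9): add. Components now {A,B,D,E,F,G} {C}
C–E (10): add. Components now {A,B,C,D,E,F,G}
Non-tree edge E–G has weight 4, equal to the heaviest edge on its tree cycle — swapping gives another MST of the same weight. Not unique.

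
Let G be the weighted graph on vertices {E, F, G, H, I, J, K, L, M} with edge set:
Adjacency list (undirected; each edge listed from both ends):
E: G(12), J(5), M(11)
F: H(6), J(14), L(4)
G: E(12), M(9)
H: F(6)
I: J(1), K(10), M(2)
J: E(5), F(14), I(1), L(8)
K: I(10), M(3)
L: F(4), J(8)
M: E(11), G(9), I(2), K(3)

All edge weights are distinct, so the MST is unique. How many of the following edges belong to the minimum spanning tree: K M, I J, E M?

2

Sort edges by weight, then run Kruskal:
I J (1): add — endpoints in different components.
I M (2): add — endpoints in different components.
K M (3): add — endpoints in different components.
F L (4): add — endpoints in different components.
E J (5): add — endpoints in different components.
F H (6): add — endpoints in different components.
J L (8): add — endpoints in different components.
G M (9): add — endpoints in different components.
MST edge set: {I J, I M, K M, F L, E J, F H, J L, G M}.
Of the listed edges, {K M, I J} are in the MST → 2.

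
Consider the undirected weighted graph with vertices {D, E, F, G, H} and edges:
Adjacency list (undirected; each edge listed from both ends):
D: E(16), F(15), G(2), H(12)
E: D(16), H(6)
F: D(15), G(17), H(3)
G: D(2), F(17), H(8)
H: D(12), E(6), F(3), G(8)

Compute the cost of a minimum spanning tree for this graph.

19

Sort edges by weight, then run Kruskal:
D-G (2): add. Components now {D,G} {E} {F} {H}
F-H (3): add. Components now {D,G} {E} {F,H}
E-H (6): add. Components now {D,G} {E,F,H}
G-H (8): add. Components now {D,E,F,G,H}
MST edges: D-G, F-H, E-H, G-H; total weight 2+3+6+8 = 19.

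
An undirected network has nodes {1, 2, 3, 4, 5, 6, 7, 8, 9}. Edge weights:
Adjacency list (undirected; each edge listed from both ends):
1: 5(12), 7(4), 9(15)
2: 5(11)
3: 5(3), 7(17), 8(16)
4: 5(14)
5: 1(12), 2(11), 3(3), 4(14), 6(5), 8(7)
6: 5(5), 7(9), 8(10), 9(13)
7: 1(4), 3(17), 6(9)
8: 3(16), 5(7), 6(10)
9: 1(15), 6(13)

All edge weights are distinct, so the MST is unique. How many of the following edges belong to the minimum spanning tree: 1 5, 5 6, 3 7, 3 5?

Sort edges by weight, then run Kruskal:
3 5 (3): add — endpoints in different components.
1 7 (4): add — endpoints in different components.
5 6 (5): add — endpoints in different components.
5 8 (7): add — endpoints in different components.
6 7 (9): add — endpoints in different components.
6 8 (10): skip — 6 and 8 already connected.
2 5 (11): add — endpoints in different components.
1 5 (12): skip — 1 and 5 already connected.
6 9 (13): add — endpoints in different components.
4 5 (14): add — endpoints in different components.
MST edge set: {3 5, 1 7, 5 6, 5 8, 6 7, 2 5, 6 9, 4 5}.
Of the listed edges, {5 6, 3 5} are in the MST → 2.

2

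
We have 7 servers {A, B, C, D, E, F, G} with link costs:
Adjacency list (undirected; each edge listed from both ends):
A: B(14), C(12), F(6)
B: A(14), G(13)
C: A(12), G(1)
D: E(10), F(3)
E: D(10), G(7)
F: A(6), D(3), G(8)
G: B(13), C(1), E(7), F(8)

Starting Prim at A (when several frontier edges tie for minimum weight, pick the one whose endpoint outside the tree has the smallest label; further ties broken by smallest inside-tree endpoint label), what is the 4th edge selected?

C-G

Prim, starting at A.
Step 1: frontier [A—F 6, A—C 12, A—B 14] → take A—F (6); add F.
Step 2: frontier [A—C 12, A—B 14, D—F 3, F—G 8] → take D—F (3); add D.
Step 3: frontier [A—C 12, A—B 14, D—E 10, F—G 8] → take F—G (8); add G.
Step 4: frontier [A—C 12, A—B 14, D—E 10, C—G 1, E—G 7, B—G 13] → take C—G (1); add C.
Step 5: frontier [A—B 14, D—E 10, E—G 7, B—G 13] → take E—G (7); add E.
Step 6: frontier [A—B 14, B—G 13] → take B—G (13); add B.
The 4th edge added is C—G.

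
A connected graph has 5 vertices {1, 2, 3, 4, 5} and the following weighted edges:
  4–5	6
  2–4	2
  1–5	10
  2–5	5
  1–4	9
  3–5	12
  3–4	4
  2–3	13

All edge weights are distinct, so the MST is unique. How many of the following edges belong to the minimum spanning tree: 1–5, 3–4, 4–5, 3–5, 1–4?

Kruskal: consider edges lightest-first.
2–4 (2): add. Components now {1} {2,4} {3} {5}
3–4 (4): add. Components now {1} {2,3,4} {5}
2–5 (5): add. Components now {1} {2,3,4,5}
4–5 (6): skip — 4 and 5 already connected.
1–4 (9): add. Components now {1,2,3,4,5}
MST edge set: {2–4, 3–4, 2–5, 1–4}.
Of the listed edges, {3–4, 1–4} are in the MST → 2.

2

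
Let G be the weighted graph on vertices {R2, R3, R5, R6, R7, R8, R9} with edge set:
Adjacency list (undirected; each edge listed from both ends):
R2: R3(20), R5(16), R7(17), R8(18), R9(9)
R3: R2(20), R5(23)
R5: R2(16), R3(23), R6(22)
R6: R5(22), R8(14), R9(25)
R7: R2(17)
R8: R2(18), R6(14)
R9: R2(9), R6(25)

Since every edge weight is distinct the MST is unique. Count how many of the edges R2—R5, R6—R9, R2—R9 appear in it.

Kruskal: consider edges lightest-first.
R2—R9 (9): add — endpoints in different components.
R6—R8 (14): add — endpoints in different components.
R2—R5 (16): add — endpoints in different components.
R2—R7 (17): add — endpoints in different components.
R2—R8 (18): add — endpoints in different components.
R2—R3 (20): add — endpoints in different components.
MST edge set: {R2—R9, R6—R8, R2—R5, R2—R7, R2—R8, R2—R3}.
Of the listed edges, {R2—R5, R2—R9} are in the MST → 2.

2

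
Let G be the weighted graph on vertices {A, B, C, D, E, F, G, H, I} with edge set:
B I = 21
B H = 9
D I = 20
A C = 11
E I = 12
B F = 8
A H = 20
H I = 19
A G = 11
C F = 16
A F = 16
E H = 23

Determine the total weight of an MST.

Prim, starting at A.
Step 1: cheapest edge leaving the tree is A C (11); add C.
Step 2: cheapest edge leaving the tree is A G (11); add G.
Step 3: cheapest edge leaving the tree is A F (16); add F.
Step 4: cheapest edge leaving the tree is B F (8); add B.
Step 5: cheapest edge leaving the tree is B H (9); add H.
Step 6: cheapest edge leaving the tree is H I (19); add I.
Step 7: cheapest edge leaving the tree is E I (12); add E.
Step 8: cheapest edge leaving the tree is D I (20); add D.
MST edges: A C, A G, A F, B F, B H, H I, E I, D I; total weight 11+11+16+8+9+19+12+20 = 106.

106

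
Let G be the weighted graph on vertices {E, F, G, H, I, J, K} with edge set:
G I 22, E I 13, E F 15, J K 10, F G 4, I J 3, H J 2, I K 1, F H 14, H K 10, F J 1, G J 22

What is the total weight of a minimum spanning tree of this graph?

24

Kruskal: consider edges lightest-first.
F J (1): add — endpoints in different components.
I K (1): add — endpoints in different components.
H J (2): add — endpoints in different components.
I J (3): add — endpoints in different components.
F G (4): add — endpoints in different components.
H K (10): skip — H and K already connected.
J K (10): skip — J and K already connected.
E I (13): add — endpoints in different components.
MST edges: F J, I K, H J, I J, F G, E I; total weight 1+1+2+3+4+13 = 24.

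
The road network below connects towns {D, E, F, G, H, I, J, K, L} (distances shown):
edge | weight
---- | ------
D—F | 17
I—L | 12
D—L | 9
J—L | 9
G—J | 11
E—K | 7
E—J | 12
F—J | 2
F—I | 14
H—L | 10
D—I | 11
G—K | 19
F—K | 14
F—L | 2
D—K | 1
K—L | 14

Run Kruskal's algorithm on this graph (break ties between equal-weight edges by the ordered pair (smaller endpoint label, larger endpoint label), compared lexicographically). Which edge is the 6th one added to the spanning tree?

H-L

Kruskal's algorithm — process edges by increasing weight (ties by edge label):
D—K (1): add — endpoints in different components.
F—J (2): add — endpoints in different components.
F—L (2): add — endpoints in different components.
E—K (7): add — endpoints in different components.
D—L (9): add — endpoints in different components.
J—L (9): skip — J and L already connected.
H—L (10): add — endpoints in different components.
D—I (11): add — endpoints in different components.
G—J (11): add — endpoints in different components.
The 6th edge added is H—L.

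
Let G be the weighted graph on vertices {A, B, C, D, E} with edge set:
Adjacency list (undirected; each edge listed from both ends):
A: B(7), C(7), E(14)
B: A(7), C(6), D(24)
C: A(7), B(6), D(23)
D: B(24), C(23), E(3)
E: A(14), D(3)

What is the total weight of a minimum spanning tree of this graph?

30

Kruskal's algorithm — process edges by increasing weight (ties by edge label):
D–E (3): add — endpoints in different components.
B–C (6): add — endpoints in different components.
A–B (7): add — endpoints in different components.
A–C (7): skip — A and C already connected.
A–E (14): add — endpoints in different components.
MST edges: D–E, B–C, A–B, A–E; total weight 3+6+7+14 = 30.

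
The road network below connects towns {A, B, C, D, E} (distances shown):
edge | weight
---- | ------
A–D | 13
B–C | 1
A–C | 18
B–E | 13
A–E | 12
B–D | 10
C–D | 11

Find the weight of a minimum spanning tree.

36

Kruskal: consider edges lightest-first.
B–C (1): add — endpoints in different components.
B–D (10): add — endpoints in different components.
C–D (11): skip — C and D already connected.
A–E (12): add — endpoints in different components.
A–D (13): add — endpoints in different components.
MST edges: B–C, B–D, A–E, A–D; total weight 1+10+12+13 = 36.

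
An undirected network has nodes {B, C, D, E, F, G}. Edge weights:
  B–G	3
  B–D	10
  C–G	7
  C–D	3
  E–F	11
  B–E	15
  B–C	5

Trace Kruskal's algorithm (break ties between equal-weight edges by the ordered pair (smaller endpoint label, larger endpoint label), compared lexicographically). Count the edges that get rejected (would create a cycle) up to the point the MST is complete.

Kruskal's algorithm — process edges by increasing weight (ties by edge label):
B–G (3): add. Components now {B,G} {C} {D} {E} {F}
C–D (3): add. Components now {B,G} {C,D} {E} {F}
B–C (5): add. Components now {B,C,D,G} {E} {F}
C–G (7): skip — C and G already connected.
B–D (10): skip — B and D already connected.
E–F (11): add. Components now {B,C,D,G} {E,F}
B–E (15): add. Components now {B,C,D,E,F,G}
Edges rejected before the tree was complete: 2.

2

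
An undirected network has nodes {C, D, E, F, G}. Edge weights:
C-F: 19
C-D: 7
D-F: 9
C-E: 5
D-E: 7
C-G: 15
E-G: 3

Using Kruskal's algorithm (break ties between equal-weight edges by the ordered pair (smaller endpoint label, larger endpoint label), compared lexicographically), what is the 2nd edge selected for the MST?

C-E

Kruskal's algorithm — process edges by increasing weight (ties by edge label):
E-G (3): add. Components now {C} {D} {E,G} {F}
C-E (5): add. Components now {C,E,G} {D} {F}
C-D (7): add. Components now {C,D,E,G} {F}
D-E (7): skip — D and E already connected.
D-F (9): add. Components now {C,D,E,F,G}
The 2nd edge added is C-E.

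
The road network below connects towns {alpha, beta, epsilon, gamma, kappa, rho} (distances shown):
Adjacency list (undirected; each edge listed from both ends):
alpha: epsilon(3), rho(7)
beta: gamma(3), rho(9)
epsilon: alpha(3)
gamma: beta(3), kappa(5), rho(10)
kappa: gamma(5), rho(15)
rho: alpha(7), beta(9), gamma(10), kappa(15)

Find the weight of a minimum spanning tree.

27

Prim's algorithm from kappa:
Step 1: frontier [gamma–kappa 5, kappa–rho 15] → take gamma–kappa (5); add gamma.
Step 2: frontier [beta–gamma 3, gamma–rho 10, kappa–rho 15] → take beta–gamma (3); add beta.
Step 3: frontier [beta–rho 9, gamma–rho 10, kappa–rho 15] → take beta–rho (9); add rho.
Step 4: frontier [alpha–rho 7] → take alpha–rho (7); add alpha.
Step 5: frontier [alpha–epsilon 3] → take alpha–epsilon (3); add epsilon.
MST edges: gamma–kappa, beta–gamma, beta–rho, alpha–rho, alpha–epsilon; total weight 5+3+9+7+3 = 27.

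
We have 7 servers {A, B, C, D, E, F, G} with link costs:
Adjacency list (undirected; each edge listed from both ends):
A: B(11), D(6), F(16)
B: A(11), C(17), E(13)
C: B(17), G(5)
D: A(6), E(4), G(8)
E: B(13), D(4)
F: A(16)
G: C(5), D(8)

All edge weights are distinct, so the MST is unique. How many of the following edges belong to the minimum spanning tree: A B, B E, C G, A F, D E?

4

Sort edges by weight, then run Kruskal:
D E (4): add — endpoints in different components.
C G (5): add — endpoints in different components.
A D (6): add — endpoints in different components.
D G (8): add — endpoints in different components.
A B (11): add — endpoints in different components.
B E (13): skip — B and E already connected.
A F (16): add — endpoints in different components.
MST edge set: {D E, C G, A D, D G, A B, A F}.
Of the listed edges, {A B, C G, A F, D E} are in the MST → 4.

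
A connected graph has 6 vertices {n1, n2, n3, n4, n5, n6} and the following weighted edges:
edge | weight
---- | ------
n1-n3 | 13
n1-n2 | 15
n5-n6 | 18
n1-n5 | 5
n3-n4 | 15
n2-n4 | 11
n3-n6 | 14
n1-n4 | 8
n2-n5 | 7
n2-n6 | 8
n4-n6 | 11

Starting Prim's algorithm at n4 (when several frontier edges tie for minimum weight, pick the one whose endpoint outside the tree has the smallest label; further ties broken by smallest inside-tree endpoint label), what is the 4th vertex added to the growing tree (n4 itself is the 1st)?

n2

Prim's algorithm from n4:
Step 1: cheapest edge leaving the tree is n1-n4 (8); add n1.
Step 2: cheapest edge leaving the tree is n1-n5 (5); add n5.
Step 3: cheapest edge leaving the tree is n2-n5 (7); add n2.
Step 4: cheapest edge leaving the tree is n2-n6 (8); add n6.
Step 5: cheapest edge leaving the tree is n1-n3 (13); add n3.
Vertex order: n4, n1, n5, n2, n6, n3. The 4th vertex is n2.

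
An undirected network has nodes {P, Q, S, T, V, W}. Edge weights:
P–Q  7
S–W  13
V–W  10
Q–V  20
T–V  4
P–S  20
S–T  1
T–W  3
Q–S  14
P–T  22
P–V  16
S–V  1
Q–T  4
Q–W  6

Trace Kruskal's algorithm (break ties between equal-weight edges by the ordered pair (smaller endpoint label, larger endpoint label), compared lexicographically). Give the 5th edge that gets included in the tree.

P-Q

Kruskal's algorithm — process edges by increasing weight (ties by edge label):
S–T (1): add. Components now {P} {W} {Q} {V} {S,T}
S–V (1): add. Components now {P} {W} {Q} {S,T,V}
T–W (3): add. Components now {P} {S,T,V,W} {Q}
Q–T (4): add. Components now {P} {Q,S,T,V,W}
T–V (4): skip — V and T already connected.
Q–W (6): skip — W and Q already connected.
P–Q (7): add. Components now {P,Q,S,T,V,W}
The 5th edge added is P–Q.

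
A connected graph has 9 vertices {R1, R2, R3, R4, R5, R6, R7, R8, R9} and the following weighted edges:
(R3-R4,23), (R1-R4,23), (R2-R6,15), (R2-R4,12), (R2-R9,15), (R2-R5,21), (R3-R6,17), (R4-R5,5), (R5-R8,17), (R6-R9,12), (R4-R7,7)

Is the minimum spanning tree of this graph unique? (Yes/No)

No

Kruskal's algorithm — process edges by increasing weight (ties by edge label):
R4-R5 (5): add — endpoints in different components.
R4-R7 (7): add — endpoints in different components.
R2-R4 (12): add — endpoints in different components.
R6-R9 (12): add — endpoints in different components.
R2-R6 (15): add — endpoints in different components.
R2-R9 (15): skip — R2 and R9 already connected.
R3-R6 (17): add — endpoints in different components.
R5-R8 (17): add — endpoints in different components.
R2-R5 (21): skip — R2 and R5 already connected.
R1-R4 (23): add — endpoints in different components.
Non-tree edge R2-R9 has weight 15, equal to the heaviest edge on its tree cycle — swapping gives another MST of the same weight. Not unique.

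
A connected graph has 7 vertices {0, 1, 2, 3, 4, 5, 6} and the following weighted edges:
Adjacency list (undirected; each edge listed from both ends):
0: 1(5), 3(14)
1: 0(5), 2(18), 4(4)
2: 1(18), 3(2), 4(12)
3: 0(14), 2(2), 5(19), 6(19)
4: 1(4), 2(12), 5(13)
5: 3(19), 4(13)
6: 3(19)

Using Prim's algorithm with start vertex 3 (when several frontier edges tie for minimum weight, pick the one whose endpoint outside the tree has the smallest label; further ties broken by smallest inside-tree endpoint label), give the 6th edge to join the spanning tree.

Grow the tree from 3 using Prim:
Step 1: cheapest edge leaving the tree is 2–3 (2); add 2.
Step 2: cheapest edge leaving the tree is 2–4 (12); add 4.
Step 3: cheapest edge leaving the tree is 1–4 (4); add 1.
Step 4: cheapest edge leaving the tree is 0–1 (5); add 0.
Step 5: cheapest edge leaving the tree is 4–5 (13); add 5.
Step 6: cheapest edge leaving the tree is 3–6 (19); add 6.
The 6th edge added is 3–6.

3-6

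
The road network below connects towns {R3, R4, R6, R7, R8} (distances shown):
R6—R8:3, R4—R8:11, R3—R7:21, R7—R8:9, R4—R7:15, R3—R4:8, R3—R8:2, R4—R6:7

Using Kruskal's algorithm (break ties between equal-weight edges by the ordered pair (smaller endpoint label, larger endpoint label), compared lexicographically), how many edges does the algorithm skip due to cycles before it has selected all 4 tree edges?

1

Kruskal: consider edges lightest-first.
R3—R8 (2): add — endpoints in different components.
R6—R8 (3): add — endpoints in different components.
R4—R6 (7): add — endpoints in different components.
R3—R4 (8): skip — R4 and R3 already connected.
R7—R8 (9): add — endpoints in different components.
Edges rejected before the tree was complete: 1.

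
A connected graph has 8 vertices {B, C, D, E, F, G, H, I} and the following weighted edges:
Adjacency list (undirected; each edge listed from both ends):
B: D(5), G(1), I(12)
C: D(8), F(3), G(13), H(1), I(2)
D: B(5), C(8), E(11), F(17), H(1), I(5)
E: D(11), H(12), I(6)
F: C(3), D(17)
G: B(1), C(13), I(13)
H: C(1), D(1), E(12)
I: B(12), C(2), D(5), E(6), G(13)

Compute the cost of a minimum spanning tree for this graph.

19

Sort edges by weight, then run Kruskal:
B-G (1): add — endpoints in different components.
C-H (1): add — endpoints in different components.
D-H (1): add — endpoints in different components.
C-I (2): add — endpoints in different components.
C-F (3): add — endpoints in different components.
B-D (5): add — endpoints in different components.
D-I (5): skip — D and I already connected.
E-I (6): add — endpoints in different components.
MST edges: B-G, C-H, D-H, C-I, C-F, B-D, E-I; total weight 1+1+1+2+3+5+6 = 19.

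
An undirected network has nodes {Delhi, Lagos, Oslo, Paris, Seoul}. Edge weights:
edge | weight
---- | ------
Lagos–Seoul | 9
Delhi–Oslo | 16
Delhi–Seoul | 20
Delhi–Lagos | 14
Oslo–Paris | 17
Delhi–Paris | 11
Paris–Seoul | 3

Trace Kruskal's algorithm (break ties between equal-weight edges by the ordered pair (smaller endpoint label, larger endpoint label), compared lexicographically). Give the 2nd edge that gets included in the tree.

Kruskal's algorithm — process edges by increasing weight (ties by edge label):
Paris–Seoul (3): add — endpoints in different components.
Lagos–Seoul (9): add — endpoints in different components.
Delhi–Paris (11): add — endpoints in different components.
Delhi–Lagos (14): skip — Lagos and Delhi already connected.
Delhi–Oslo (16): add — endpoints in different components.
The 2nd edge added is Lagos–Seoul.

Lagos-Seoul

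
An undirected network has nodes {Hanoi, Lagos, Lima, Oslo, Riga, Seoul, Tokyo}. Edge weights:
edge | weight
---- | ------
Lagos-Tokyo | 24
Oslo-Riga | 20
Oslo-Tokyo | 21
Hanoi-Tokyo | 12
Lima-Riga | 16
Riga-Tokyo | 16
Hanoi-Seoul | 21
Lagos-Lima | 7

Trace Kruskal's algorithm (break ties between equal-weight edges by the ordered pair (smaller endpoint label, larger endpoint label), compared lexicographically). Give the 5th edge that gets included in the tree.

Oslo-Riga

Kruskal's algorithm — process edges by increasing weight (ties by edge label):
Lagos-Lima (7): add. Components now {Riga} {Seoul} {Oslo} {Lagos,Lima} {Tokyo} {Hanoi}
Hanoi-Tokyo (12): add. Components now {Riga} {Seoul} {Oslo} {Lagos,Lima} {Hanoi,Tokyo}
Lima-Riga (16): add. Components now {Lagos,Lima,Riga} {Seoul} {Oslo} {Hanoi,Tokyo}
Riga-Tokyo (16): add. Components now {Hanoi,Lagos,Lima,Riga,Tokyo} {Seoul} {Oslo}
Oslo-Riga (20): add. Components now {Hanoi,Lagos,Lima,Oslo,Riga,Tokyo} {Seoul}
Hanoi-Seoul (21): add. Components now {Hanoi,Lagos,Lima,Oslo,Riga,Seoul,Tokyo}
The 5th edge added is Oslo-Riga.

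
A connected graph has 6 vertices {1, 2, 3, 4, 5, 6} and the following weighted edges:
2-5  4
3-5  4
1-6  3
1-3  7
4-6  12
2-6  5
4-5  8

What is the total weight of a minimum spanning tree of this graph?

24

Kruskal's algorithm — process edges by increasing weight (ties by edge label):
1-6 (3): add — endpoints in different components.
2-5 (4): add — endpoints in different components.
3-5 (4): add — endpoints in different components.
2-6 (5): add — endpoints in different components.
1-3 (7): skip — 1 and 3 already connected.
4-5 (8): add — endpoints in different components.
MST edges: 1-6, 2-5, 3-5, 2-6, 4-5; total weight 3+4+4+5+8 = 24.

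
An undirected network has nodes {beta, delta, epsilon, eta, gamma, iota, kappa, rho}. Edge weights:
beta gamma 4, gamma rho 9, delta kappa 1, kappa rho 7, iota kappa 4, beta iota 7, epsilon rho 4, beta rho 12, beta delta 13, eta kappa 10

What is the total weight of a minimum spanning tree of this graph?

37

Prim's algorithm from beta:
Step 1: frontier [beta gamma 4, beta iota 7, beta rho 12, beta delta 13] → take beta gamma (4); add gamma.
Step 2: frontier [beta iota 7, beta rho 12, beta delta 13, gamma rho 9] → take beta iota (7); add iota.
Step 3: frontier [beta rho 12, beta delta 13, gamma rho 9, iota kappa 4] → take iota kappa (4); add kappa.
Step 4: frontier [beta rho 12, beta delta 13, gamma rho 9, delta kappa 1, kappa rho 7, eta kappa 10] → take delta kappa (1); add delta.
Step 5: frontier [beta rho 12, gamma rho 9, kappa rho 7, eta kappa 10] → take kappa rho (7); add rho.
Step 6: frontier [eta kappa 10, epsilon rho 4] → take epsilon rho (4); add epsilon.
Step 7: frontier [eta kappa 10] → take eta kappa (10); add eta.
MST edges: beta gamma, beta iota, iota kappa, delta kappa, kappa rho, epsilon rho, eta kappa; total weight 4+7+4+1+7+4+10 = 37.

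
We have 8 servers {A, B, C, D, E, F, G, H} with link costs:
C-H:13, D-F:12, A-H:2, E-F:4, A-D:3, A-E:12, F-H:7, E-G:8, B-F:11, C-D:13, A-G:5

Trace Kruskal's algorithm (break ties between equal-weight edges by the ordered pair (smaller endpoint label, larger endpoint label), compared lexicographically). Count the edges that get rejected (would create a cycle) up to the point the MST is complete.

3

Kruskal: consider edges lightest-first.
A-H (2): add — endpoints in different components.
A-D (3): add — endpoints in different components.
E-F (4): add — endpoints in different components.
A-G (5): add — endpoints in different components.
F-H (7): add — endpoints in different components.
E-G (8): skip — E and G already connected.
B-F (11): add — endpoints in different components.
A-E (12): skip — A and E already connected.
D-F (12): skip — D and F already connected.
C-D (13): add — endpoints in different components.
Edges rejected before the tree was complete: 3.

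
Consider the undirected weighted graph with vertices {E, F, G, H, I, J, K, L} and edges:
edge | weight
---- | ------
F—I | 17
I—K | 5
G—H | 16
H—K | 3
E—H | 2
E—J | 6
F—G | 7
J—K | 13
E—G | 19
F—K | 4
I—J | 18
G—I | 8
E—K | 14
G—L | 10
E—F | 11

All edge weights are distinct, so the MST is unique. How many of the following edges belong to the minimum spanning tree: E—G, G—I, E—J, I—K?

Kruskal's algorithm — process edges by increasing weight (ties by edge label):
E—H (2): add — endpoints in different components.
H—K (3): add — endpoints in different components.
F—K (4): add — endpoints in different components.
I—K (5): add — endpoints in different components.
E—J (6): add — endpoints in different components.
F—G (7): add — endpoints in different components.
G—I (8): skip — G and I already connected.
G—L (10): add — endpoints in different components.
MST edge set: {E—H, H—K, F—K, I—K, E—J, F—G, G—L}.
Of the listed edges, {E—J, I—K} are in the MST → 2.

2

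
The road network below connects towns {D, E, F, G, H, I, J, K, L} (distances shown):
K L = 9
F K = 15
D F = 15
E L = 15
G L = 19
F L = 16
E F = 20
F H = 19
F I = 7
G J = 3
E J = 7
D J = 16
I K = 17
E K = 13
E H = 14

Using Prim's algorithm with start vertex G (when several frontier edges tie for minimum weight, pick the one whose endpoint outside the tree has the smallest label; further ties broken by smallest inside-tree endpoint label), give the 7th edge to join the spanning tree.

Grow the tree from G using Prim:
Step 1: cheapest edge leaving the tree is G J (3); add J.
Step 2: cheapest edge leaving the tree is E J (7); add E.
Step 3: cheapest edge leaving the tree is E K (13); add K.
Step 4: cheapest edge leaving the tree is K L (9); add L.
Step 5: cheapest edge leaving the tree is E H (14); add H.
Step 6: cheapest edge leaving the tree is F K (15); add F.
Step 7: cheapest edge leaving the tree is F I (7); add I.
Step 8: cheapest edge leaving the tree is D F (15); add D.
The 7th edge added is F I.

F-I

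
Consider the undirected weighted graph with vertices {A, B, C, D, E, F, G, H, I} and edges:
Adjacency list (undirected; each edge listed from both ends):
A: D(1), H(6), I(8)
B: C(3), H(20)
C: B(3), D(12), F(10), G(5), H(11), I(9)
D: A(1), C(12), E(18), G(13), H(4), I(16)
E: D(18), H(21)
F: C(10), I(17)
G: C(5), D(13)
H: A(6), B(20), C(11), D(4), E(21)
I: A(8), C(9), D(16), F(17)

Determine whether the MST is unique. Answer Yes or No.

Kruskal's algorithm — process edges by increasing weight (ties by edge label):
A–D (1): add — endpoints in different components.
B–C (3): add — endpoints in different components.
D–H (4): add — endpoints in different components.
C–G (5): add — endpoints in different components.
A–H (6): skip — A and H already connected.
A–I (8): add — endpoints in different components.
C–I (9): add — endpoints in different components.
C–F (10): add — endpoints in different components.
C–H (11): skip — C and H already connected.
C–D (12): skip — C and D already connected.
D–G (13): skip — D and G already connected.
D–I (16): skip — D and I already connected.
F–I (17): skip — F and I already connected.
D–E (18): add — endpoints in different components.
Every non-tree edge has weight strictly greater than the heaviest edge on the tree path between its endpoints, so the MST is unique.

Yes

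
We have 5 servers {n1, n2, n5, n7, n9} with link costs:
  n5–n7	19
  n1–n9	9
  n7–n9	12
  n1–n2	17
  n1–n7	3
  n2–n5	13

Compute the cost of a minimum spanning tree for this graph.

Prim, starting at n7.
Step 1: frontier [n1–n7 3, n7–n9 12, n5–n7 19] → take n1–n7 (3); add n1.
Step 2: frontier [n1–n9 9, n1–n2 17, n7–n9 12, n5–n7 19] → take n1–n9 (9); add n9.
Step 3: frontier [n1–n2 17, n5–n7 19] → take n1–n2 (17); add n2.
Step 4: frontier [n2–n5 13, n5–n7 19] → take n2–n5 (13); add n5.
MST edges: n1–n7, n1–n9, n1–n2, n2–n5; total weight 3+9+17+13 = 42.

42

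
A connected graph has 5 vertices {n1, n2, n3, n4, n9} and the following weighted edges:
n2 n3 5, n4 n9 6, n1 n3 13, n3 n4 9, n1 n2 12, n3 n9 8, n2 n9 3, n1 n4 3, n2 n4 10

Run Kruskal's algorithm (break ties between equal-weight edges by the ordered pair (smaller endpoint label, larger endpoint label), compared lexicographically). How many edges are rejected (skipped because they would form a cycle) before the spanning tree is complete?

Kruskal: consider edges lightest-first.
n1 n4 (3): add — endpoints in different components.
n2 n9 (3): add — endpoints in different components.
n2 n3 (5): add — endpoints in different components.
n4 n9 (6): add — endpoints in different components.
Edges rejected before the tree was complete: 0.

0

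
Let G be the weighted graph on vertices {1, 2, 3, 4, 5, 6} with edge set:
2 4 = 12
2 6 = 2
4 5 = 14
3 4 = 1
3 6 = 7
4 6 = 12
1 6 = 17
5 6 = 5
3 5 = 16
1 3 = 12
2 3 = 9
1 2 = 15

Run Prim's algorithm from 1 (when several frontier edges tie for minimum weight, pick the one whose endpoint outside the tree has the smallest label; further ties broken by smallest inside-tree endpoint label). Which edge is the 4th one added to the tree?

Grow the tree from 1 using Prim:
Step 1: frontier [1 3 12, 1 2 15, 1 6 17] → take 1 3 (12); add 3.
Step 2: frontier [1 2 15, 1 6 17, 3 4 1, 3 6 7, 2 3 9, 3 5 16] → take 3 4 (1); add 4.
Step 3: frontier [1 2 15, 1 6 17, 3 6 7, 2 3 9, 3 5 16, 2 4 12, 4 6 12, 4 5 14] → take 3 6 (7); add 6.
Step 4: frontier [1 2 15, 2 3 9, 3 5 16, 2 4 12, 4 5 14, 2 6 2, 5 6 5] → take 2 6 (2); add 2.
Step 5: frontier [3 5 16, 4 5 14, 5 6 5] → take 5 6 (5); add 5.
The 4th edge added is 2 6.

2-6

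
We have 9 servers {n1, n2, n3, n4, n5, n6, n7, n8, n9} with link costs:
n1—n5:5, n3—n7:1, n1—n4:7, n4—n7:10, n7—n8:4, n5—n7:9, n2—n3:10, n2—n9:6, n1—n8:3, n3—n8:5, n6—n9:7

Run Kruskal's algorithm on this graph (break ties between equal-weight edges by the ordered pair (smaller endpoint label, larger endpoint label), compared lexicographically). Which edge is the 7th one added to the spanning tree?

Sort edges by weight, then run Kruskal:
n3—n7 (1): add — endpoints in different components.
n1—n8 (3): add — endpoints in different components.
n7—n8 (4): add — endpoints in different components.
n1—n5 (5): add — endpoints in different components.
n3—n8 (5): skip — n3 and n8 already connected.
n2—n9 (6): add — endpoints in different components.
n1—n4 (7): add — endpoints in different components.
n6—n9 (7): add — endpoints in different components.
n5—n7 (9): skip — n7 and n5 already connected.
n2—n3 (10): add — endpoints in different components.
The 7th edge added is n6—n9.

n6-n9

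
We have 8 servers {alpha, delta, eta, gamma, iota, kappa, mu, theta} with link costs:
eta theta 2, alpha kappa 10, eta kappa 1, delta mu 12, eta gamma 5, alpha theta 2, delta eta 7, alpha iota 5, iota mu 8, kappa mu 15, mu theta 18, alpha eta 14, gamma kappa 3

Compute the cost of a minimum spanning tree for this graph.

Kruskal: consider edges lightest-first.
eta kappa (1): add — endpoints in different components.
alpha theta (2): add — endpoints in different components.
eta theta (2): add — endpoints in different components.
gamma kappa (3): add — endpoints in different components.
alpha iota (5): add — endpoints in different components.
eta gamma (5): skip — eta and gamma already connected.
delta eta (7): add — endpoints in different components.
iota mu (8): add — endpoints in different components.
MST edges: eta kappa, alpha theta, eta theta, gamma kappa, alpha iota, delta eta, iota mu; total weight 1+2+2+3+5+7+8 = 28.

28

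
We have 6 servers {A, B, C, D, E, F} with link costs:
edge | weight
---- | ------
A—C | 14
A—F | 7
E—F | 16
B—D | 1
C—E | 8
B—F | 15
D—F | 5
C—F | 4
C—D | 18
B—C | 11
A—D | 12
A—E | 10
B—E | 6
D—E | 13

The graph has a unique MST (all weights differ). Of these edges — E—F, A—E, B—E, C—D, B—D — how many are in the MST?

Kruskal's algorithm — process edges by increasing weight (ties by edge label):
B—D (1): add. Components now {A} {B,D} {C} {E} {F}
C—F (4): add. Components now {A} {B,D} {C,F} {E}
D—F (5): add. Components now {A} {B,C,D,F} {E}
B—E (6): add. Components now {A} {B,C,D,E,F}
A—F (7): add. Components now {A,B,C,D,E,F}
MST edge set: {B—D, C—F, D—F, B—E, A—F}.
Of the listed edges, {B—E, B—D} are in the MST → 2.

2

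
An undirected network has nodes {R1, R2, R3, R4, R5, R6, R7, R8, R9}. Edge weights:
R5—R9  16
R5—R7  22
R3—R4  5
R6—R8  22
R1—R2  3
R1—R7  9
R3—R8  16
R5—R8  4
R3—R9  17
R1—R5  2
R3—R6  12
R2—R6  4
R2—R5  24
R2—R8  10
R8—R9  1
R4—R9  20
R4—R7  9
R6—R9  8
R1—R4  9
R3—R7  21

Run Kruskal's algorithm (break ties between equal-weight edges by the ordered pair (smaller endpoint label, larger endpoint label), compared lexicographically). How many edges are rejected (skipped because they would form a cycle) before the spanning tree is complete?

1

Sort edges by weight, then run Kruskal:
R8—R9 (1): add — endpoints in different components.
R1—R5 (2): add — endpoints in different components.
R1—R2 (3): add — endpoints in different components.
R2—R6 (4): add — endpoints in different components.
R5—R8 (4): add — endpoints in different components.
R3—R4 (5): add — endpoints in different components.
R6—R9 (8): skip — R6 and R9 already connected.
R1—R4 (9): add — endpoints in different components.
R1—R7 (9): add — endpoints in different components.
Edges rejected before the tree was complete: 1.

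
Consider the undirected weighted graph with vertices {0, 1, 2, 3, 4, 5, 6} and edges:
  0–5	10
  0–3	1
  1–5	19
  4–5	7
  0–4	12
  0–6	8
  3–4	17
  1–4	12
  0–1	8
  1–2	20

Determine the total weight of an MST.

54

Kruskal's algorithm — process edges by increasing weight (ties by edge label):
0–3 (1): add. Components now {0,3} {1} {2} {4} {5} {6}
4–5 (7): add. Components now {0,3} {1} {2} {4,5} {6}
0–1 (8): add. Components now {0,1,3} {2} {4,5} {6}
0–6 (8): add. Components now {0,1,3,6} {2} {4,5}
0–5 (10): add. Components now {0,1,3,4,5,6} {2}
0–4 (12): skip — 0 and 4 already connected.
1–4 (12): skip — 1 and 4 already connected.
3–4 (17): skip — 3 and 4 already connected.
1–5 (19): skip — 1 and 5 already connected.
1–2 (20): add. Components now {0,1,2,3,4,5,6}
MST edges: 0–3, 4–5, 0–1, 0–6, 0–5, 1–2; total weight 1+7+8+8+10+20 = 54.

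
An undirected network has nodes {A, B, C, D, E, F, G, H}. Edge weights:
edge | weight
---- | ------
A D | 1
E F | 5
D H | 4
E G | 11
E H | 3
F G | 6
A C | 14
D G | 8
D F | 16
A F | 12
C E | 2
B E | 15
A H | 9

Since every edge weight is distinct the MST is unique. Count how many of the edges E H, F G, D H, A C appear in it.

Sort edges by weight, then run Kruskal:
A D (1): add — endpoints in different components.
C E (2): add — endpoints in different components.
E H (3): add — endpoints in different components.
D H (4): add — endpoints in different components.
E F (5): add — endpoints in different components.
F G (6): add — endpoints in different components.
D G (8): skip — D and G already connected.
A H (9): skip — A and H already connected.
E G (11): skip — E and G already connected.
A F (12): skip — A and F already connected.
A C (14): skip — A and C already connected.
B E (15): add — endpoints in different components.
MST edge set: {A D, C E, E H, D H, E F, F G, B E}.
Of the listed edges, {E H, F G, D H} are in the MST → 3.

3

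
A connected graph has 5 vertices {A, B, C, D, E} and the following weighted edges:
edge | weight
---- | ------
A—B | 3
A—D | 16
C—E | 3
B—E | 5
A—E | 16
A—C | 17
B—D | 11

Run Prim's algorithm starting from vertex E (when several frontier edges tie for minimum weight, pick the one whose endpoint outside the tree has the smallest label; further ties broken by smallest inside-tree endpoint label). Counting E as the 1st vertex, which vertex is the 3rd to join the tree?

B

Grow the tree from E using Prim:
Step 1: frontier [C—E 3, B—E 5, A—E 16] → take C—E (3); add C.
Step 2: frontier [A—C 17, B—E 5, A—E 16] → take B—E (5); add B.
Step 3: frontier [A—B 3, B—D 11, A—C 17, A—E 16] → take A—B (3); add A.
Step 4: frontier [A—D 16, B—D 11] → take B—D (11); add D.
Vertex order: E, C, B, A, D. The 3rd vertex is B.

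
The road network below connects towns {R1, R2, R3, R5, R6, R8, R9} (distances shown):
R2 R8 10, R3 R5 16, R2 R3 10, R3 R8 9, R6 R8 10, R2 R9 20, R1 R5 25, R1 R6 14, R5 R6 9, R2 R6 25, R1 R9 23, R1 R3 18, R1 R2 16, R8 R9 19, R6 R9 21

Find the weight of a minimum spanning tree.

71

Prim's algorithm from R9:
Step 1: cheapest edge leaving the tree is R8 R9 (19); add R8.
Step 2: cheapest edge leaving the tree is R3 R8 (9); add R3.
Step 3: cheapest edge leaving the tree is R2 R3 (10); add R2.
Step 4: cheapest edge leaving the tree is R6 R8 (10); add R6.
Step 5: cheapest edge leaving the tree is R5 R6 (9); add R5.
Step 6: cheapest edge leaving the tree is R1 R6 (14); add R1.
MST edges: R8 R9, R3 R8, R2 R3, R6 R8, R5 R6, R1 R6; total weight 19+9+10+10+9+14 = 71.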